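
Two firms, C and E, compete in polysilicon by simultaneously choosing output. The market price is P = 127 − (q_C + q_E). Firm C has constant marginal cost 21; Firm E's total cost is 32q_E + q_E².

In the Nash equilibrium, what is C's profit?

Firm C's profit: π = q_C(127 − (q_C + q_E)) − 21q_C.
∂π/∂q_C = 106 − 2q_C − q_E = 0, so q_C = 53 − 0.5q_E.
For E: ∂π/∂q_E = 95 − 4q_E − q_C = 0 ⇒ q_E = 23.75 − 0.25q_C.
Plugging q_E into C's best response: q_C = 53 − 0.5(23.75 − 0.25q_C) ⇒ 0.875q_C = 41.125, so q_C = 47.
Then q_E = 23.75 − 0.25·47 = 12.
Price P = 127 − 59 = 68.
C's profit: (68 − 21)·47 = 2209.

2209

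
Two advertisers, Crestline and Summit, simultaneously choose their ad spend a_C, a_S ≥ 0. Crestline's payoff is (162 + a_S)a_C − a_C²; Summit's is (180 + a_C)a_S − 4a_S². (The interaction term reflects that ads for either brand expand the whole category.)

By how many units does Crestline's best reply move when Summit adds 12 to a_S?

Expanding Crestline's payoff: 162a_C + a_Sa_C − a_C².
∂π/∂a_C = 162 + a_S − 2a_C = 0, so a_C = 81 + 0.5a_S.
The reaction-function slope is 0.5, so a 12-unit rise in a_S moves a_C by 0.5 × 12 = 6. Crestline's best response rises — the actions are strategic complements.

6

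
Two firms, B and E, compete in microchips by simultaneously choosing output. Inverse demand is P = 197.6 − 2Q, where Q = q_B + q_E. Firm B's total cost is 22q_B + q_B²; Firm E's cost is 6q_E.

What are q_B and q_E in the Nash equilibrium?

15.96, 39.92

Firm B's profit: π = q_B(197.6 − 2(q_B + q_E)) − 22q_B − q_B².
∂π/∂q_B = 175.6 − 6q_B − 2q_E = 0, so q_B = 439/15 − (1/3)q_E.
For E: ∂π/∂q_E = 191.6 − 4q_E − 2q_B = 0 ⇒ q_E = 47.9 − 0.5q_B.
Substituting the second reaction function into the first: q_B = 439/15 − (1/3)(47.9 − 0.5q_B), which gives (5/6)q_B = 13.3 ⇒ q_B = 15.96.
Then q_E = 47.9 − 0.5·15.96 = 39.92.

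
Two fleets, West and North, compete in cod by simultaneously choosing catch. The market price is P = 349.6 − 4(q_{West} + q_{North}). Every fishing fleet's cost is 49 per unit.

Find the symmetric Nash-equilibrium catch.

Fishing fleet West's profit: π = q_{West}(349.6 − 4(q_{West} + q_{North})) − 49q_{West}.
∂π/∂q_{West} = 300.6 − 8q_{West} − 4q_{North} = 0, so q_{West} = 37.575 − 0.5q_{North}.
Setting q_{West} = q_{North} in the reaction function: q_{West} = 37.575 − 0.5q_{West}, so q_{West} = 37.575 / 1.5 = 25.05.

25.05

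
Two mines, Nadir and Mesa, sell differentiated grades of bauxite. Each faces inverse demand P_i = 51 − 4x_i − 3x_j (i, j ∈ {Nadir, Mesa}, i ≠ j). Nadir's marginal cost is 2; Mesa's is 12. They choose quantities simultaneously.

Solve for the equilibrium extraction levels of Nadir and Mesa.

Mine Nadir's profit: π = x_{Nadir}(51 − 4x_{Nadir} − 3x_{Mesa}) − 2x_{Nadir}.
∂π/∂x_{Nadir} = 49 − 8x_{Nadir} − 3x_{Mesa} = 0 ⇒ x_{Nadir} = 6.125 − 0.375x_{Mesa}.
Similarly x_{Mesa} = 4.875 − 0.375x_{Nadir}.
Substituting the second reaction function into the first: x_{Nadir} = 6.125 − 0.375(4.875 − 0.375x_{Nadir}), which gives (55/64)x_{Nadir} = 275/64 ⇒ x_{Nadir} = 5.
Then x_{Mesa} = 4.875 − 0.375·5 = 3.

5, 3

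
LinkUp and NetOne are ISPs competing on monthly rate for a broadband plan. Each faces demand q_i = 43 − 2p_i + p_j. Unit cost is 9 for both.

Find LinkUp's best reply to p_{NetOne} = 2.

15.75

LinkUp's profit: π = (p_{LinkUp} − 9)(43 − 2p_{LinkUp} + p_{NetOne}).
∂π/∂p_{LinkUp} = 61 − 4p_{LinkUp} + p_{NetOne} = 0 ⇒ p_{LinkUp} = 15.25 + 0.25p_{NetOne}.
At p_{NetOne} = 2: p_{LinkUp} = 15.25 + 0.25·2 = 15.75.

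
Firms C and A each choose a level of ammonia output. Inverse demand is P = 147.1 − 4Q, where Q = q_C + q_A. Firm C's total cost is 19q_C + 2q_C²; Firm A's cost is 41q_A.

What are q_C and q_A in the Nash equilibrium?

7.505, 9.51

Firm C's profit: π = q_C(147.1 − 4(q_C + q_A)) − 19q_C − 2q_C².
∂π/∂q_C = 128.1 − 12q_C − 4q_A = 0, so q_C = 10.675 − (1/3)q_A.
For A: ∂π/∂q_A = 106.1 − 8q_A − 4q_C = 0 ⇒ q_A = 13.2625 − 0.5q_C.
Substituting the second reaction function into the first: q_C = 10.675 − (1/3)(13.2625 − 0.5q_C), which gives (5/6)q_C = 1501/240 ⇒ q_C = 7.505.
Then q_A = 13.2625 − 0.5·7.505 = 9.51.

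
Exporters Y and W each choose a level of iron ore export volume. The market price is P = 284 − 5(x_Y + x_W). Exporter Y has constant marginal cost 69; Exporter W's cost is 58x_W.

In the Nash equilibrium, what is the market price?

Exporter Y's profit: π = x_Y(284 − 5(x_Y + x_W)) − 69x_Y.
∂π/∂x_Y = 215 − 10x_Y − 5x_W = 0, so x_Y = 21.5 − 0.5x_W.
By the same steps for W: x_W = 22.6 − 0.5x_Y.
Substituting the second reaction function into the first: x_Y = 21.5 − 0.5(22.6 − 0.5x_Y), which gives 0.75x_Y = 10.2 ⇒ x_Y = 13.6.
Then x_W = 22.6 − 0.5·13.6 = 15.8.
Equilibrium price: P = 284 − 5·29.4 = 137.

137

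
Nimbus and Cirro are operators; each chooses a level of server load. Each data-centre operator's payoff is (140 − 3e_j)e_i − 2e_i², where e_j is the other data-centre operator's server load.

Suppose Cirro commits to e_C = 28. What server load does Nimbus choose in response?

14

Nimbus's payoff is (140 − 3e_C)e_N − 2e_N².
∂π/∂e_N = 140 − 3e_C − 4e_N = 0, so e_N = 35 − 0.75e_C.
At e_C = 28: e_N = 35 − 0.75·28 = 14.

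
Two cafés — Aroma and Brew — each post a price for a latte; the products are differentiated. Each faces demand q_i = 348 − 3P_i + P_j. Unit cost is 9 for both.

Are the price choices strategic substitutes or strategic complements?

Aroma's profit: π = (P_{Aroma} − 9)(348 − 3P_{Aroma} + P_{Brew}).
∂π/∂P_{Aroma} = 375 − 6P_{Aroma} + P_{Brew} = 0 ⇒ P_{Aroma} = 62.5 + (1/6)P_{Brew}.
The best-response slope dP_{Aroma}/dP_{Brew} = 1/6 > 0: the reaction function is upward-sloping, so the choices are strategic complements.

strategic complements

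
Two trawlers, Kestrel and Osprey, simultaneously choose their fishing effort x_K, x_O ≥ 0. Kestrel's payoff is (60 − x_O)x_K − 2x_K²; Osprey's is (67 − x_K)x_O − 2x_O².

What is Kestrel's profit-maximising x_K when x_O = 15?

Expanding Kestrel's payoff: 60x_K − x_Ox_K − 2x_K².
∂π/∂x_K = 60 − x_O − 4x_K = 0, so x_K = 15 − 0.25x_O.
At x_O = 15: x_K = 15 − 0.25·15 = 11.25.

11.25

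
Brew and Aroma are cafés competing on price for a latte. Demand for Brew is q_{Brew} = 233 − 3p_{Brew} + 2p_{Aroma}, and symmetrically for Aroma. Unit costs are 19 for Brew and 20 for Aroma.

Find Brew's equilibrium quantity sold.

Brew's profit: π = (p_{Brew} − 19)(233 − 3p_{Brew} + 2p_{Aroma}).
∂π/∂p_{Brew} = 290 − 6p_{Brew} + 2p_{Aroma} = 0 ⇒ p_{Brew} = 145/3 + (1/3)p_{Aroma}.
Similarly p_{Aroma} = 293/6 + (1/3)p_{Brew}.
Substituting the second reaction function into the first: p_{Brew} = 145/3 + (1/3)(293/6 + (1/3)p_{Brew}), which gives (8/9)p_{Brew} = 1163/18 ⇒ p_{Brew} = 72.6875.
Then p_{Aroma} = 293/6 + (1/3)·72.6875 = 73.0625.
q_{Brew} = 233 − 3·72.6875 + 2·73.0625 = 161.0625.

161.0625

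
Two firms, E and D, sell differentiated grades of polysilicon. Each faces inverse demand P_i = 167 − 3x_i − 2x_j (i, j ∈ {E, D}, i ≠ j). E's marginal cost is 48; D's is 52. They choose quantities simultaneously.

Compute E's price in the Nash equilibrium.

Firm E's profit: π = x_E(167 − 3x_E − 2x_D) − 48x_E.
∂π/∂x_E = 119 − 6x_E − 2x_D = 0 ⇒ x_E = 119/6 − (1/3)x_D.
Similarly x_D = 115/6 − (1/3)x_E.
Substituting the second reaction function into the first: x_E = 119/6 − (1/3)(115/6 − (1/3)x_E), which gives (8/9)x_E = 121/9 ⇒ x_E = 15.125.
Then x_D = 115/6 − (1/3)·15.125 = 14.125.
P_E = 167 − 3·15.125 − 2·14.125 = 93.375.

93.375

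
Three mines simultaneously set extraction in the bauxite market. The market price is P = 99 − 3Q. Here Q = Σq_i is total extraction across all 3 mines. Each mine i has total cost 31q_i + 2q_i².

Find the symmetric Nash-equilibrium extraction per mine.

4.25

A representative mine's profit is π_i = q_i(99 − 3Q) − 31q_i − 2q_i², with Q = q_i + Σ_{j≠i} q_j.
First-order condition: 68 − 10q_i − 3Σ_{j≠i} q_j = 0.
Imposing symmetry (q_j = q for all j) turns Σ_{j≠i} q_j into 2q, so 68 = 16q and q = 4.25.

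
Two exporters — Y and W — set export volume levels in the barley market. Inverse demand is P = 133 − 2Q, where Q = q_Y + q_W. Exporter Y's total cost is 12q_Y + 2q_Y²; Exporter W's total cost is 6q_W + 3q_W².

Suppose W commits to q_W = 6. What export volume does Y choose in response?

Exporter Y's profit: π = q_Y(133 − 2(q_Y + q_W)) − 12q_Y − 2q_Y².
∂π/∂q_Y = 121 − 8q_Y − 2q_W = 0, so q_Y = 15.125 − 0.25q_W.
At q_W = 6: q_Y = 15.125 − 0.25·6 = 13.625.

13.625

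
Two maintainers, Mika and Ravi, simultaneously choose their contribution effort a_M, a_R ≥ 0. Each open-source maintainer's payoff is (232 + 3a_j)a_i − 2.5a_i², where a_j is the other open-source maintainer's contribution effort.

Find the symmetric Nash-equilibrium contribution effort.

Mika's payoff is (232 + 3a_R)a_M − 2.5a_M².
∂π/∂a_M = 232 + 3a_R − 5a_M = 0, so a_M = 46.4 + 0.6a_R.
By symmetry a_R = a_M; substituting into the reaction function, 0.4a_M = 46.4 and a_M = 116.

116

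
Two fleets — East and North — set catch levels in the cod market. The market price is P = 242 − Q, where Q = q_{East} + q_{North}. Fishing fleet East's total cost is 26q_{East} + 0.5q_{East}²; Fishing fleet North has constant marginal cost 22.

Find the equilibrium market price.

110.8

Fishing fleet East's profit: π = q_{East}(242 − (q_{East} + q_{North})) − 26q_{East} − 0.5q_{East}².
∂π/∂q_{East} = 216 − 3q_{East} − q_{North} = 0, so q_{East} = 72 − (1/3)q_{North}.
For North: ∂π/∂q_{North} = 220 − 2q_{North} − q_{East} = 0 ⇒ q_{North} = 110 − 0.5q_{East}.
Solving the two reaction functions simultaneously: (1 − (−1/3)(−0.5))q_{East} = 72 − (1/3)·110, so (5/6)q_{East} = 106/3 and q_{East} = 42.4.
Then q_{North} = 110 − 0.5·42.4 = 88.8.
Equilibrium price: P = 242 − 131.2 = 110.8.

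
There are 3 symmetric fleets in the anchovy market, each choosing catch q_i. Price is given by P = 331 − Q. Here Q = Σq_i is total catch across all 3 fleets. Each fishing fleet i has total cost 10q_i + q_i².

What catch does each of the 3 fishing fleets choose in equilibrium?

53.5

A representative fishing fleet's profit is π_i = q_i(331 − Q) − 10q_i − q_i², with Q = q_i + Σ_{j≠i} q_j.
First-order condition: 321 − 4q_i − Σ_{j≠i} q_j = 0.
Imposing symmetry (q_j = q for all j) turns Σ_{j≠i} q_j into 2q, so 321 = 6q and q = 53.5.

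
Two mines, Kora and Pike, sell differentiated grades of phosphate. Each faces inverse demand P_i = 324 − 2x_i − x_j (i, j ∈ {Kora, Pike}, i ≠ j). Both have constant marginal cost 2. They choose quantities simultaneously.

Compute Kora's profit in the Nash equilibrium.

8294.72

Mine Kora's profit: π = x_{Kora}(324 − 2x_{Kora} − x_{Pike}) − 2x_{Kora}.
∂π/∂x_{Kora} = 322 − 4x_{Kora} − x_{Pike} = 0 ⇒ x_{Kora} = 80.5 − 0.25x_{Pike}.
Setting x_{Kora} = x_{Pike} in the reaction function: x_{Kora} = 80.5 − 0.25x_{Kora}, so x_{Kora} = 80.5 / 1.25 = 64.4.
P_{Kora} = 324 − 2·64.4 − 64.4 = 130.8.
Profit = (130.8 − 2)·64.4 = 8294.72.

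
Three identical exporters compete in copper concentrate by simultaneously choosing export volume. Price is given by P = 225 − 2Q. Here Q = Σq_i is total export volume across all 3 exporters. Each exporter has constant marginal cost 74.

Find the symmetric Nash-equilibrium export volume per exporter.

A representative exporter's profit is π_i = q_i(225 − 2Q) − 74q_i, with Q = q_i + Σ_{j≠i} q_j.
First-order condition: 151 − 4q_i − 2Σ_{j≠i} q_j = 0.
In a symmetric equilibrium every exporter chooses the same q, so Σ_{j≠i} q_j = 2q. The condition becomes 151 − 8q = 0, giving q = 151/8 = 18.875.

18.875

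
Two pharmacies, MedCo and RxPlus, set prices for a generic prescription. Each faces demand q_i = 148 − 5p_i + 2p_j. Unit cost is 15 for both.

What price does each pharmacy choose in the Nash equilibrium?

27.875

MedCo's profit: π = (p_{MedCo} − 15)(148 − 5p_{MedCo} + 2p_{RxPlus}).
∂π/∂p_{MedCo} = 223 − 10p_{MedCo} + 2p_{RxPlus} = 0 ⇒ p_{MedCo} = 22.3 + 0.2p_{RxPlus}.
Setting p_{MedCo} = p_{RxPlus} in the reaction function: p_{MedCo} = 22.3 + 0.2p_{MedCo}, so p_{MedCo} = 22.3 / 0.8 = 27.875.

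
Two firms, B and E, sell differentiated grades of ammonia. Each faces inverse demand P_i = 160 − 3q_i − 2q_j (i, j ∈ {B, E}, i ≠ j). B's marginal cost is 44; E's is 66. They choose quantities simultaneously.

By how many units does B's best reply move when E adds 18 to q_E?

-6

Firm B's profit: π = q_B(160 − 3q_B − 2q_E) − 44q_B.
∂π/∂q_B = 116 − 6q_B − 2q_E = 0 ⇒ q_B = 58/3 − (1/3)q_E.
The reaction-function slope is −1/3, so an 18-unit rise in q_E moves q_B by −1/3 × 18 = −6. B's best response falls — the actions are strategic substitutes.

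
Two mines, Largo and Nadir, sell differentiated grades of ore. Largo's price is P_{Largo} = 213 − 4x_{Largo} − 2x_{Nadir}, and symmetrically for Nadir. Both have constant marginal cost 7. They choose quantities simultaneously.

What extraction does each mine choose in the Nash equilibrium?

Mine Largo's profit: π = x_{Largo}(213 − 4x_{Largo} − 2x_{Nadir}) − 7x_{Largo}.
∂π/∂x_{Largo} = 206 − 8x_{Largo} − 2x_{Nadir} = 0 ⇒ x_{Largo} = 25.75 − 0.25x_{Nadir}.
Setting x_{Largo} = x_{Nadir} in the reaction function: x_{Largo} = 25.75 − 0.25x_{Largo}, so x_{Largo} = 25.75 / 1.25 = 20.6.

20.6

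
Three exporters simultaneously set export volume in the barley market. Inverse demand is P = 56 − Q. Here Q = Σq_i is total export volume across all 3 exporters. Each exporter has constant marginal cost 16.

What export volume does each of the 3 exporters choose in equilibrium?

10

A representative exporter's profit is π_i = q_i(56 − Q) − 16q_i, with Q = q_i + Σ_{j≠i} q_j.
First-order condition: 40 − 2q_i − Σ_{j≠i} q_j = 0.
With identical exporters, set every q_j = q: then 40 − 2q − 2q = 0, i.e. q = 40/4 = 10.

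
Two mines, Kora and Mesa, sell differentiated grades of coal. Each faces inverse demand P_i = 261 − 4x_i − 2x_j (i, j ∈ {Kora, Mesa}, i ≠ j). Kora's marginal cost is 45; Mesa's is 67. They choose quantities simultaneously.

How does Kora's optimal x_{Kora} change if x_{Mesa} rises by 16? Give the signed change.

Mine Kora's profit: π = x_{Kora}(261 − 4x_{Kora} − 2x_{Mesa}) − 45x_{Kora}.
∂π/∂x_{Kora} = 216 − 8x_{Kora} − 2x_{Mesa} = 0 ⇒ x_{Kora} = 27 − 0.25x_{Mesa}.
The reaction-function slope is −0.25, so a 16-unit rise in x_{Mesa} moves x_{Kora} by −0.25 × 16 = −4. Kora's best response falls — the actions are strategic substitutes.

-4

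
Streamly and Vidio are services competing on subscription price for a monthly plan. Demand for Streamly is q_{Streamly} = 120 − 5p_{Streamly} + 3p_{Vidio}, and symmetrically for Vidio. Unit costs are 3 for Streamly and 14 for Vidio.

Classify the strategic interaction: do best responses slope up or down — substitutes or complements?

Streamly's profit: π = (p_{Streamly} − 3)(120 − 5p_{Streamly} + 3p_{Vidio}).
∂π/∂p_{Streamly} = 135 − 10p_{Streamly} + 3p_{Vidio} = 0 ⇒ p_{Streamly} = 13.5 + 0.3p_{Vidio}.
The best-response slope dp_{Streamly}/dp_{Vidio} = 0.3 > 0: the reaction function is upward-sloping, so the choices are strategic complements.

strategic complements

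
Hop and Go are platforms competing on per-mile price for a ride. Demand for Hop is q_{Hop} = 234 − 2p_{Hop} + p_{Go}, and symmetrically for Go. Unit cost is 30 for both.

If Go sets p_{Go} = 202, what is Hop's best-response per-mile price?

124

Hop's profit: π = (p_{Hop} − 30)(234 − 2p_{Hop} + p_{Go}).
∂π/∂p_{Hop} = 294 − 4p_{Hop} + p_{Go} = 0 ⇒ p_{Hop} = 73.5 + 0.25p_{Go}.
At p_{Go} = 202: p_{Hop} = 73.5 + 0.25·202 = 124.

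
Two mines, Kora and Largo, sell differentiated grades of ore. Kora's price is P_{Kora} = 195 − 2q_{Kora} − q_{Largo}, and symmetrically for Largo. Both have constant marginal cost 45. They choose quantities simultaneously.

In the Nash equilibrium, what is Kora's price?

Mine Kora's profit: π = q_{Kora}(195 − 2q_{Kora} − q_{Largo}) − 45q_{Kora}.
∂π/∂q_{Kora} = 150 − 4q_{Kora} − q_{Largo} = 0 ⇒ q_{Kora} = 37.5 − 0.25q_{Largo}.
The game is symmetric, so in equilibrium q_{Largo} = q_{Kora}: the reaction function gives 1.25q_{Kora} = 37.5, hence q_{Kora} = 30.
P_{Kora} = 195 − 2·30 − 30 = 105.

105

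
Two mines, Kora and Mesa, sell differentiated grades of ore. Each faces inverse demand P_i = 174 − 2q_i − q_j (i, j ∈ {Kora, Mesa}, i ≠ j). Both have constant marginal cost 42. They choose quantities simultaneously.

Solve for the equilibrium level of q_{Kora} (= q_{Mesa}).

Mine Kora's profit: π = q_{Kora}(174 − 2q_{Kora} − q_{Mesa}) − 42q_{Kora}.
∂π/∂q_{Kora} = 132 − 4q_{Kora} − q_{Mesa} = 0 ⇒ q_{Kora} = 33 − 0.25q_{Mesa}.
By symmetry q_{Mesa} = q_{Kora}; substituting into the reaction function, 1.25q_{Kora} = 33 and q_{Kora} = 26.4.

26.4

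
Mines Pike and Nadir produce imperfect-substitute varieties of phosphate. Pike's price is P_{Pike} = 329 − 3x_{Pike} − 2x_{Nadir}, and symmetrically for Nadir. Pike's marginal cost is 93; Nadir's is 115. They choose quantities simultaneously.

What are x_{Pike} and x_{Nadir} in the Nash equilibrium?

30.875, 25.375

Mine Pike's profit: π = x_{Pike}(329 − 3x_{Pike} − 2x_{Nadir}) − 93x_{Pike}.
∂π/∂x_{Pike} = 236 − 6x_{Pike} − 2x_{Nadir} = 0 ⇒ x_{Pike} = 118/3 − (1/3)x_{Nadir}.
Similarly x_{Nadir} = 107/3 − (1/3)x_{Pike}.
Plugging x_{Nadir} into Pike's best response: x_{Pike} = 118/3 − (1/3)(107/3 − (1/3)x_{Pike}) ⇒ (8/9)x_{Pike} = 247/9, so x_{Pike} = 30.875.
Then x_{Nadir} = 107/3 − (1/3)·30.875 = 25.375.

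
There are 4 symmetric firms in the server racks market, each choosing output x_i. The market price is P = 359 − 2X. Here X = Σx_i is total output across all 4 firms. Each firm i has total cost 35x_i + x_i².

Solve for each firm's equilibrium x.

A representative firm's profit is π_i = x_i(359 − 2X) − 35x_i − x_i², with X = x_i + Σ_{j≠i} x_j.
First-order condition: 324 − 6x_i − 2Σ_{j≠i} x_j = 0.
With identical firms, set every x_j = x: then 324 − 6x − 6x = 0, i.e. x = 324/12 = 27.

27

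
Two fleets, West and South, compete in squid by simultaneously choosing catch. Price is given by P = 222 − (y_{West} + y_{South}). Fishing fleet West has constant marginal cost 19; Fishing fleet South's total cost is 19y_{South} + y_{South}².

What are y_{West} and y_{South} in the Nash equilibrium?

87, 29

Fishing fleet West's profit: π = y_{West}(222 − (y_{West} + y_{South})) − 19y_{West}.
∂π/∂y_{West} = 203 − 2y_{West} − y_{South} = 0, so y_{West} = 101.5 − 0.5y_{South}.
For South: ∂π/∂y_{South} = 203 − 4y_{South} − y_{West} = 0 ⇒ y_{South} = 50.75 − 0.25y_{West}.
Substituting the second reaction function into the first: y_{West} = 101.5 − 0.5(50.75 − 0.25y_{West}), which gives 0.875y_{West} = 76.125 ⇒ y_{West} = 87.
Then y_{South} = 50.75 − 0.25·87 = 29.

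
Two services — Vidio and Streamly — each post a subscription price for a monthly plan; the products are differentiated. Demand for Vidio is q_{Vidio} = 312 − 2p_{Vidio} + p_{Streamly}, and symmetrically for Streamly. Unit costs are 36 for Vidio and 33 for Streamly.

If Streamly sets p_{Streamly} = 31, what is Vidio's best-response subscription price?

103.75

Vidio's profit: π = (p_{Vidio} − 36)(312 − 2p_{Vidio} + p_{Streamly}).
∂π/∂p_{Vidio} = 384 − 4p_{Vidio} + p_{Streamly} = 0 ⇒ p_{Vidio} = 96 + 0.25p_{Streamly}.
At p_{Streamly} = 31: p_{Vidio} = 96 + 0.25·31 = 103.75.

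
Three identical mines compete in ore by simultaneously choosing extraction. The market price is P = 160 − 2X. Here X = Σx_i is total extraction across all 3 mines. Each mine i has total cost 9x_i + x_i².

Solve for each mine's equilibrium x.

A representative mine's profit is π_i = x_i(160 − 2X) − 9x_i − x_i², with X = x_i + Σ_{j≠i} x_j.
First-order condition: 151 − 6x_i − 2Σ_{j≠i} x_j = 0.
Imposing symmetry (x_j = x for all j) turns Σ_{j≠i} x_j into 2x, so 151 = 10x and x = 15.1.

15.1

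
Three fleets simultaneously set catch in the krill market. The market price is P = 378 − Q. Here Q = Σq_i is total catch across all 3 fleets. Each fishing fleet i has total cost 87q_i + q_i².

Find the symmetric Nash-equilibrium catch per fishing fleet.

48.5

A representative fishing fleet's profit is π_i = q_i(378 − Q) − 87q_i − q_i², with Q = q_i + Σ_{j≠i} q_j.
First-order condition: 291 − 4q_i − Σ_{j≠i} q_j = 0.
With identical fishing fleets, set every q_j = q: then 291 − 4q − 2q = 0, i.e. q = 291/6 = 48.5.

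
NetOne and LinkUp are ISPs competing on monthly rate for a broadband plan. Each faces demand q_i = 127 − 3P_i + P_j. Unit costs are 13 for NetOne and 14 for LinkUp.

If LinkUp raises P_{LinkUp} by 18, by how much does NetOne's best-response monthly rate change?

NetOne's profit: π = (P_{NetOne} − 13)(127 − 3P_{NetOne} + P_{LinkUp}).
∂π/∂P_{NetOne} = 166 − 6P_{NetOne} + P_{LinkUp} = 0 ⇒ P_{NetOne} = 83/3 + (1/6)P_{LinkUp}.
The reaction-function slope is 1/6, so an 18-unit rise in P_{LinkUp} moves P_{NetOne} by 1/6 × 18 = 3. NetOne's best response rises — the actions are strategic complements.

3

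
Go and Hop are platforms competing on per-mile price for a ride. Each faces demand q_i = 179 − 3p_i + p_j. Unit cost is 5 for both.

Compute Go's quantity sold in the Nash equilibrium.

101.4

Go's profit: π = (p_{Go} − 5)(179 − 3p_{Go} + p_{Hop}).
∂π/∂p_{Go} = 194 − 6p_{Go} + p_{Hop} = 0 ⇒ p_{Go} = 97/3 + (1/6)p_{Hop}.
By symmetry p_{Hop} = p_{Go}; substituting into the reaction function, (5/6)p_{Go} = 97/3 and p_{Go} = 38.8.
q_{Go} = 179 − 3·38.8 + 38.8 = 101.4.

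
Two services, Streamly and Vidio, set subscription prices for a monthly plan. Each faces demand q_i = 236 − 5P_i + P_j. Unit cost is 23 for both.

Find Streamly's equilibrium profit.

Streamly's profit: π = (P_{Streamly} − 23)(236 − 5P_{Streamly} + P_{Vidio}).
∂π/∂P_{Streamly} = 351 − 10P_{Streamly} + P_{Vidio} = 0 ⇒ P_{Streamly} = 35.1 + 0.1P_{Vidio}.
By symmetry P_{Vidio} = P_{Streamly}; substituting into the reaction function, 0.9P_{Streamly} = 35.1 and P_{Streamly} = 39.
q_{Streamly} = 236 − 5·39 + 39 = 80.
Profit = (39 − 23)·80 = 1280.

1280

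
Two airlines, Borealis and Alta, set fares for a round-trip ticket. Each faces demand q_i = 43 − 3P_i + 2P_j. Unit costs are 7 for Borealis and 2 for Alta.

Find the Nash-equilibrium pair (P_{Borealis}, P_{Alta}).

15.0625, 13.1875

Borealis's profit: π = (P_{Borealis} − 7)(43 − 3P_{Borealis} + 2P_{Alta}).
∂π/∂P_{Borealis} = 64 − 6P_{Borealis} + 2P_{Alta} = 0 ⇒ P_{Borealis} = 32/3 + (1/3)P_{Alta}.
Similarly P_{Alta} = 49/6 + (1/3)P_{Borealis}.
Solving the two reaction functions simultaneously: (1 − (1/3)(1/3))P_{Borealis} = 32/3 + (1/3)·(49/6), so (8/9)P_{Borealis} = 241/18 and P_{Borealis} = 15.0625.
Then P_{Alta} = 49/6 + (1/3)·15.0625 = 13.1875.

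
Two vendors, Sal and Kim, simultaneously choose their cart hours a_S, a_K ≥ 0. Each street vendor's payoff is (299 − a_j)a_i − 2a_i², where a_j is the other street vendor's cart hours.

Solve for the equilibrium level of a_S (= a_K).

Sal's payoff is (299 − a_K)a_S − 2a_S².
∂π/∂a_S = 299 − a_K − 4a_S = 0, so a_S = 74.75 − 0.25a_K.
By symmetry a_K = a_S; substituting into the reaction function, 1.25a_S = 74.75 and a_S = 59.8.

59.8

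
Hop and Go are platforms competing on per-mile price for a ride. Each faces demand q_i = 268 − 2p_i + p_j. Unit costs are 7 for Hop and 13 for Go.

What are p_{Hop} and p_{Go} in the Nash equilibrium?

94.8, 97.2

Hop's profit: π = (p_{Hop} − 7)(268 − 2p_{Hop} + p_{Go}).
∂π/∂p_{Hop} = 282 − 4p_{Hop} + p_{Go} = 0 ⇒ p_{Hop} = 70.5 + 0.25p_{Go}.
Similarly p_{Go} = 73.5 + 0.25p_{Hop}.
Solving the two reaction functions simultaneously: (1 − (0.25)(0.25))p_{Hop} = 70.5 + 0.25·73.5, so 0.9375p_{Hop} = 88.875 and p_{Hop} = 94.8.
Then p_{Go} = 73.5 + 0.25·94.8 = 97.2.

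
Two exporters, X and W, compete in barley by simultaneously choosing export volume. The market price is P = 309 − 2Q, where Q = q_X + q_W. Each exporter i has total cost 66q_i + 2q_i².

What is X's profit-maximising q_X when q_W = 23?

Exporter X's profit: π = q_X(309 − 2(q_X + q_W)) − 66q_X − 2q_X².
∂π/∂q_X = 243 − 8q_X − 2q_W = 0, so q_X = 30.375 − 0.25q_W.
At q_W = 23: q_X = 30.375 − 0.25·23 = 24.625.

24.625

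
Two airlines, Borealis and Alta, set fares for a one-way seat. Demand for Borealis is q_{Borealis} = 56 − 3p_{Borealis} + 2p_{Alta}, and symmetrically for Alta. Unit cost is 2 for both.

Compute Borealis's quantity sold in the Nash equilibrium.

Borealis's profit: π = (p_{Borealis} − 2)(56 − 3p_{Borealis} + 2p_{Alta}).
∂π/∂p_{Borealis} = 62 − 6p_{Borealis} + 2p_{Alta} = 0 ⇒ p_{Borealis} = 31/3 + (1/3)p_{Alta}.
The game is symmetric, so in equilibrium p_{Alta} = p_{Borealis}: the reaction function gives (2/3)p_{Borealis} = 31/3, hence p_{Borealis} = 15.5.
q_{Borealis} = 56 − 3·15.5 + 2·15.5 = 40.5.

40.5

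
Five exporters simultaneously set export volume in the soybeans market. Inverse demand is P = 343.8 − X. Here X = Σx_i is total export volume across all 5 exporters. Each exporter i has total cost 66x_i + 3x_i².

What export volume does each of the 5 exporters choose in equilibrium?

23.15

A representative exporter's profit is π_i = x_i(343.8 − X) − 66x_i − 3x_i², with X = x_i + Σ_{j≠i} x_j.
First-order condition: 277.8 − 8x_i − Σ_{j≠i} x_j = 0.
In a symmetric equilibrium every exporter chooses the same x, so Σ_{j≠i} x_j = 4x. The condition becomes 277.8 − 12x = 0, giving x = 277.8/12 = 23.15.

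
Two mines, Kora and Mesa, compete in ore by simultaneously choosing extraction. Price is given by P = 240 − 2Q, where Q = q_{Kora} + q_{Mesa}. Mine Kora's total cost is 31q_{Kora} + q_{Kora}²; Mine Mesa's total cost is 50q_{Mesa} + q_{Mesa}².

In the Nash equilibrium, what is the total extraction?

Mine Kora's profit: π = q_{Kora}(240 − 2(q_{Kora} + q_{Mesa})) − 31q_{Kora} − q_{Kora}².
∂π/∂q_{Kora} = 209 − 6q_{Kora} − 2q_{Mesa} = 0, so q_{Kora} = 209/6 − (1/3)q_{Mesa}.
By the same steps for Mesa: q_{Mesa} = 95/3 − (1/3)q_{Kora}.
Plugging q_{Mesa} into Kora's best response: q_{Kora} = 209/6 − (1/3)(95/3 − (1/3)q_{Kora}) ⇒ (8/9)q_{Kora} = 437/18, so q_{Kora} = 27.3125.
Then q_{Mesa} = 95/3 − (1/3)·27.3125 = 22.5625.
Total extraction: 27.3125 + 22.5625 = 49.875.

49.875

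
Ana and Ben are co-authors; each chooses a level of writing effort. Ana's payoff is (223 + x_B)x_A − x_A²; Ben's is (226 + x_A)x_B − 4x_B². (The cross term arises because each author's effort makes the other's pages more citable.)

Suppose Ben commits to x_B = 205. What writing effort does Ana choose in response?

Expanding Ana's payoff: 223x_A + x_Bx_A − x_A².
∂π/∂x_A = 223 + x_B − 2x_A = 0, so x_A = 111.5 + 0.5x_B.
At x_B = 205: x_A = 111.5 + 0.5·205 = 214.

214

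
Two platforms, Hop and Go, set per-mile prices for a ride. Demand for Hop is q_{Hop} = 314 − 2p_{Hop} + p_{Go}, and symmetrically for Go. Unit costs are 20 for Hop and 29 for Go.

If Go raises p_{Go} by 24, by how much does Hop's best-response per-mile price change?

6

Hop's profit: π = (p_{Hop} − 20)(314 − 2p_{Hop} + p_{Go}).
∂π/∂p_{Hop} = 354 − 4p_{Hop} + p_{Go} = 0 ⇒ p_{Hop} = 88.5 + 0.25p_{Go}.
The reaction-function slope is 0.25, so a 24-unit rise in p_{Go} moves p_{Hop} by 0.25 × 24 = 6. Hop's best response rises — the actions are strategic complements.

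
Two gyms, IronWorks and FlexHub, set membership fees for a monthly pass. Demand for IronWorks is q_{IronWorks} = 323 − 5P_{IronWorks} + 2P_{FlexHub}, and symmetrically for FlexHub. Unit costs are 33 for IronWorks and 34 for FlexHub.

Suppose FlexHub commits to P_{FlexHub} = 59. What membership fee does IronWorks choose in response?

60.6

IronWorks's profit: π = (P_{IronWorks} − 33)(323 − 5P_{IronWorks} + 2P_{FlexHub}).
∂π/∂P_{IronWorks} = 488 − 10P_{IronWorks} + 2P_{FlexHub} = 0 ⇒ P_{IronWorks} = 48.8 + 0.2P_{FlexHub}.
At P_{FlexHub} = 59: P_{IronWorks} = 48.8 + 0.2·59 = 60.6.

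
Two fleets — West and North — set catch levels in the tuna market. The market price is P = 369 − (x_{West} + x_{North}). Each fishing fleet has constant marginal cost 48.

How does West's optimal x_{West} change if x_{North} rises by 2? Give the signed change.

-1

Fishing fleet West's profit: π = x_{West}(369 − (x_{West} + x_{North})) − 48x_{West}.
∂π/∂x_{West} = 321 − 2x_{West} − x_{North} = 0, so x_{West} = 160.5 − 0.5x_{North}.
The reaction-function slope is −0.5, so a 2-unit rise in x_{North} moves x_{West} by −0.5 × 2 = −1. West's best response falls — the actions are strategic substitutes.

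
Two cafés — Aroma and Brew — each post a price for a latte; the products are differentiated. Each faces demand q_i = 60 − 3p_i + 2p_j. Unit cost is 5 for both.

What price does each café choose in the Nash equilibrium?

18.75

Aroma's profit: π = (p_{Aroma} − 5)(60 − 3p_{Aroma} + 2p_{Brew}).
∂π/∂p_{Aroma} = 75 − 6p_{Aroma} + 2p_{Brew} = 0 ⇒ p_{Aroma} = 12.5 + (1/3)p_{Brew}.
The game is symmetric, so in equilibrium p_{Brew} = p_{Aroma}: the reaction function gives (2/3)p_{Aroma} = 12.5, hence p_{Aroma} = 18.75.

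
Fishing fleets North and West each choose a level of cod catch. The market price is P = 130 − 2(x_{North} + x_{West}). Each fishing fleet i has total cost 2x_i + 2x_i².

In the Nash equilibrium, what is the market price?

78.8

Fishing fleet North's profit: π = x_{North}(130 − 2(x_{North} + x_{West})) − 2x_{North} − 2x_{North}².
∂π/∂x_{North} = 128 − 8x_{North} − 2x_{West} = 0, so x_{North} = 16 − 0.25x_{West}.
By symmetry x_{West} = x_{North}; substituting into the reaction function, 1.25x_{North} = 16 and x_{North} = 12.8.
Equilibrium price: P = 130 − 2·25.6 = 78.8.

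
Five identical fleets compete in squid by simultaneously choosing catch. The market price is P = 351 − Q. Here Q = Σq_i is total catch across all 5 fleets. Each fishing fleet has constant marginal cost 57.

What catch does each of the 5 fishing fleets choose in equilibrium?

49

A representative fishing fleet's profit is π_i = q_i(351 − Q) − 57q_i, with Q = q_i + Σ_{j≠i} q_j.
First-order condition: 294 − 2q_i − Σ_{j≠i} q_j = 0.
With identical fishing fleets, set every q_j = q: then 294 − 2q − 4q = 0, i.e. q = 294/6 = 49.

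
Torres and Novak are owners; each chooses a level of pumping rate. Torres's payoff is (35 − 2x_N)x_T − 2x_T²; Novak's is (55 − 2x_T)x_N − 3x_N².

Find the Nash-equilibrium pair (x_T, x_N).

5, 7.5

Expanding Torres's payoff: 35x_T − 2x_Nx_T − 2x_T².
∂π/∂x_T = 35 − 2x_N − 4x_T = 0, so x_T = 8.75 − 0.5x_N.
Likewise for Novak: x_N = 55/6 − (1/3)x_T.
Solving the two reaction functions simultaneously: (1 − (−0.5)(−1/3))x_T = 8.75 − 0.5·(55/6), so (5/6)x_T = 25/6 and x_T = 5.
Then x_N = 55/6 − (1/3)·5 = 7.5.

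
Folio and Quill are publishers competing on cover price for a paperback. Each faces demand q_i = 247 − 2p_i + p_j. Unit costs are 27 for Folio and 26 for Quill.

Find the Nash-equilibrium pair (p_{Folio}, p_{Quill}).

100.2, 99.8

Folio's profit: π = (p_{Folio} − 27)(247 − 2p_{Folio} + p_{Quill}).
∂π/∂p_{Folio} = 301 − 4p_{Folio} + p_{Quill} = 0 ⇒ p_{Folio} = 75.25 + 0.25p_{Quill}.
Similarly p_{Quill} = 74.75 + 0.25p_{Folio}.
Solving the two reaction functions simultaneously: (1 − (0.25)(0.25))p_{Folio} = 75.25 + 0.25·74.75, so 0.9375p_{Folio} = 93.9375 and p_{Folio} = 100.2.
Then p_{Quill} = 74.75 + 0.25·100.2 = 99.8.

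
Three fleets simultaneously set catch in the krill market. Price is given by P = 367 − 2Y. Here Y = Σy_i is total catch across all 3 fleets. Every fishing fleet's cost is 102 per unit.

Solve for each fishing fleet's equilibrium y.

A representative fishing fleet's profit is π_i = y_i(367 − 2Y) − 102y_i, with Y = y_i + Σ_{j≠i} y_j.
First-order condition: 265 − 4y_i − 2Σ_{j≠i} y_j = 0.
Imposing symmetry (y_j = y for all j) turns Σ_{j≠i} y_j into 2y, so 265 = 8y and y = 33.125.

33.125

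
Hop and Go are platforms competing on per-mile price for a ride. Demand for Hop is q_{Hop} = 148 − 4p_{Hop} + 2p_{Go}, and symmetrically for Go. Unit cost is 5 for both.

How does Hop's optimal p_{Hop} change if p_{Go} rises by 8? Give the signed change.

Hop's profit: π = (p_{Hop} − 5)(148 − 4p_{Hop} + 2p_{Go}).
∂π/∂p_{Hop} = 168 − 8p_{Hop} + 2p_{Go} = 0 ⇒ p_{Hop} = 21 + 0.25p_{Go}.
The reaction-function slope is 0.25, so an 8-unit rise in p_{Go} moves p_{Hop} by 0.25 × 8 = 2. Hop's best response rises — the actions are strategic complements.

2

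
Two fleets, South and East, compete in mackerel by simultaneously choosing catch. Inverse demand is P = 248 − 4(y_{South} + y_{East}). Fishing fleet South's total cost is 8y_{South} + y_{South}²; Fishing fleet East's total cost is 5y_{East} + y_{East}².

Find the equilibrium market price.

Fishing fleet South's profit: π = y_{South}(248 − 4(y_{South} + y_{East})) − 8y_{South} − y_{South}².
∂π/∂y_{South} = 240 − 10y_{South} − 4y_{East} = 0, so y_{South} = 24 − 0.4y_{East}.
By the same steps for East: y_{East} = 24.3 − 0.4y_{South}.
Substituting the second reaction function into the first: y_{South} = 24 − 0.4(24.3 − 0.4y_{South}), which gives 0.84y_{South} = 14.28 ⇒ y_{South} = 17.
Then y_{East} = 24.3 − 0.4·17 = 17.5.
Equilibrium price: P = 248 − 4·34.5 = 110.

110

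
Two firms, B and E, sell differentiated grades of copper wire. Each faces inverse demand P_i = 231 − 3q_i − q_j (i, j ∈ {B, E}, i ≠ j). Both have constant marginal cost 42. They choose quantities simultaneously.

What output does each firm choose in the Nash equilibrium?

27

Firm B's profit: π = q_B(231 − 3q_B − q_E) − 42q_B.
∂π/∂q_B = 189 − 6q_B − q_E = 0 ⇒ q_B = 31.5 − (1/6)q_E.
Setting q_B = q_E in the reaction function: q_B = 31.5 − (1/6)q_B, so q_B = 31.5 / (7/6) = 27.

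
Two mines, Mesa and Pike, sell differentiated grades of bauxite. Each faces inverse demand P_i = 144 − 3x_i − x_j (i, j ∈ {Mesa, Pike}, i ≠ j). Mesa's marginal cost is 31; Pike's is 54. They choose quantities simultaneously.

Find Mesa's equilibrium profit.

Mine Mesa's profit: π = x_{Mesa}(144 − 3x_{Mesa} − x_{Pike}) − 31x_{Mesa}.
∂π/∂x_{Mesa} = 113 − 6x_{Mesa} − x_{Pike} = 0 ⇒ x_{Mesa} = 113/6 − (1/6)x_{Pike}.
Similarly x_{Pike} = 15 − (1/6)x_{Mesa}.
Solving the two reaction functions simultaneously: (1 − (−1/6)(−1/6))x_{Mesa} = 113/6 − (1/6)·15, so (35/36)x_{Mesa} = 49/3 and x_{Mesa} = 16.8.
Then x_{Pike} = 15 − (1/6)·16.8 = 12.2.
P_{Mesa} = 144 − 3·16.8 − 12.2 = 81.4.
Profit = (81.4 − 31)·16.8 = 846.72.

846.72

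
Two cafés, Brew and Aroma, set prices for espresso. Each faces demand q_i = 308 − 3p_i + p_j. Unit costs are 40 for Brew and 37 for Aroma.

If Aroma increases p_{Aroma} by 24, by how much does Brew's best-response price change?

4

Brew's profit: π = (p_{Brew} − 40)(308 − 3p_{Brew} + p_{Aroma}).
∂π/∂p_{Brew} = 428 − 6p_{Brew} + p_{Aroma} = 0 ⇒ p_{Brew} = 214/3 + (1/6)p_{Aroma}.
The reaction-function slope is 1/6, so a 24-unit rise in p_{Aroma} moves p_{Brew} by 1/6 × 24 = 4. Brew's best response rises — the actions are strategic complements.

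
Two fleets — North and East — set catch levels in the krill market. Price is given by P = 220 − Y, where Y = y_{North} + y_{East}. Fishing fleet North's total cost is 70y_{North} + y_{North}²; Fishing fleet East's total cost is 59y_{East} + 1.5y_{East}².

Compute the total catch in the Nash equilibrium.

Fishing fleet North's profit: π = y_{North}(220 − (y_{North} + y_{East})) − 70y_{North} − y_{North}².
∂π/∂y_{North} = 150 − 4y_{North} − y_{East} = 0, so y_{North} = 37.5 − 0.25y_{East}.
For East: ∂π/∂y_{East} = 161 − 5y_{East} − y_{North} = 0 ⇒ y_{East} = 32.2 − 0.2y_{North}.
Solving the two reaction functions simultaneously: (1 − (−0.25)(−0.2))y_{North} = 37.5 − 0.25·32.2, so 0.95y_{North} = 29.45 and y_{North} = 31.
Then y_{East} = 32.2 − 0.2·31 = 26.
Total catch: 31 + 26 = 57.

57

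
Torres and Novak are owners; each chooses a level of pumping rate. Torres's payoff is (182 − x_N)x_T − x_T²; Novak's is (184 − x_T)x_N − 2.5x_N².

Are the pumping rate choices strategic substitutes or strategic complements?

strategic substitutes

Expanding Torres's payoff: 182x_T − x_Nx_T − x_T².
∂π/∂x_T = 182 − x_N − 2x_T = 0, so x_T = 91 − 0.5x_N.
The best-response slope dx_T/dx_N = −0.5 < 0: the reaction function is downward-sloping, so the choices are strategic substitutes.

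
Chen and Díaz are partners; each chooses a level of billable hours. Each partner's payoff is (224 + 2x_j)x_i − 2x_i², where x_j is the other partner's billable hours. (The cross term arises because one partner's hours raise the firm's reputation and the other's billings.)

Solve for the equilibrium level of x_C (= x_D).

112

Chen's payoff is (224 + 2x_D)x_C − 2x_C².
∂π/∂x_C = 224 + 2x_D − 4x_C = 0, so x_C = 56 + 0.5x_D.
By symmetry x_D = x_C; substituting into the reaction function, 0.5x_C = 56 and x_C = 112.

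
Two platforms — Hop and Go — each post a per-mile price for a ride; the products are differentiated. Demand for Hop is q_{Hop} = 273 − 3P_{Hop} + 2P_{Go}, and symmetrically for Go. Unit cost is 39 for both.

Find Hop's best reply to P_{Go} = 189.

Hop's profit: π = (P_{Hop} − 39)(273 − 3P_{Hop} + 2P_{Go}).
∂π/∂P_{Hop} = 390 − 6P_{Hop} + 2P_{Go} = 0 ⇒ P_{Hop} = 65 + (1/3)P_{Go}.
At P_{Go} = 189: P_{Hop} = 65 + (1/3)·189 = 128.

128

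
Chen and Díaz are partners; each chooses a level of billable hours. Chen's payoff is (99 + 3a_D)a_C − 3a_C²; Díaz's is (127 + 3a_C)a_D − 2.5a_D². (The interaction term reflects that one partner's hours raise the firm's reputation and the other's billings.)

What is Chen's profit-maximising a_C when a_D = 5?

Expanding Chen's payoff: 99a_C + 3a_Da_C − 3a_C².
∂π/∂a_C = 99 + 3a_D − 6a_C = 0, so a_C = 16.5 + 0.5a_D.
At a_D = 5: a_C = 16.5 + 0.5·5 = 19.

19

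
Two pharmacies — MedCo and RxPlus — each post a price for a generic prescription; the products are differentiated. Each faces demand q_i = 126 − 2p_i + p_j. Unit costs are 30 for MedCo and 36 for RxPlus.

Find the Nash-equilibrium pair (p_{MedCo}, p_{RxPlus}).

MedCo's profit: π = (p_{MedCo} − 30)(126 − 2p_{MedCo} + p_{RxPlus}).
∂π/∂p_{MedCo} = 186 − 4p_{MedCo} + p_{RxPlus} = 0 ⇒ p_{MedCo} = 46.5 + 0.25p_{RxPlus}.
Similarly p_{RxPlus} = 49.5 + 0.25p_{MedCo}.
Substituting the second reaction function into the first: p_{MedCo} = 46.5 + 0.25(49.5 + 0.25p_{MedCo}), which gives 0.9375p_{MedCo} = 58.875 ⇒ p_{MedCo} = 62.8.
Then p_{RxPlus} = 49.5 + 0.25·62.8 = 65.2.

62.8, 65.2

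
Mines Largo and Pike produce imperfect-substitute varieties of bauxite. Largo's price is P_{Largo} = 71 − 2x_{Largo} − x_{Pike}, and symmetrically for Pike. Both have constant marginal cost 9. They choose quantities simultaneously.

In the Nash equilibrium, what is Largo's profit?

307.52

Mine Largo's profit: π = x_{Largo}(71 − 2x_{Largo} − x_{Pike}) − 9x_{Largo}.
∂π/∂x_{Largo} = 62 − 4x_{Largo} − x_{Pike} = 0 ⇒ x_{Largo} = 15.5 − 0.25x_{Pike}.
By symmetry x_{Pike} = x_{Largo}; substituting into the reaction function, 1.25x_{Largo} = 15.5 and x_{Largo} = 12.4.
P_{Largo} = 71 − 2·12.4 − 12.4 = 33.8.
Profit = (33.8 − 9)·12.4 = 307.52.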